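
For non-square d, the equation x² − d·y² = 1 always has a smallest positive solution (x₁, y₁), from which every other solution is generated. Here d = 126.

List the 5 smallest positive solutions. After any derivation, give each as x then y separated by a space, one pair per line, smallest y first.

449 40
403201 35920
362074049 32256120
325142092801 28965959840
291977237261249 26011399680200

[11; 4,2,4,22] for √126; ℓ=4 ⇒ convergent index 3
k=0  a_k=11  p_k/q_k = 11/1
k=1  a_k=4  p_k/q_k = 45/4
k=2  a_k=2  p_k/q_k = 101/9
k=3  a_k=4  p_k/q_k = 449/40
fundamental: x₁=449, y₁=40  (since 201601 − 126·1600 = 1)
n=2: (449,40)∘(449,40) = (449·449+126·40·40, 449·40+40·449) = (403201,35920)
n=3: (403201,35920)∘(449,40) = (449·403201+126·40·35920, 449·35920+40·403201) = (362074049,32256120)
n=4: (362074049,32256120)∘(449,40) = (449·362074049+126·40·32256120, 449·32256120+40·362074049) = (325142092801,28965959840)
n=5: (325142092801,28965959840)∘(449,40) = (449·325142092801+126·40·28965959840, 449·28965959840+40·325142092801) = (291977237261249,26011399680200)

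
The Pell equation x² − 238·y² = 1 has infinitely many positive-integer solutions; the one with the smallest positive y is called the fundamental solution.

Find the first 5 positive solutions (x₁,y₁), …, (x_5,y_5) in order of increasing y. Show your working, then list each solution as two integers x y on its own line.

[15; 2,2,1,14,1,2,2,30] for √238; ℓ=8 ⇒ convergent index 7
a_0=15:  p_0=15·1+0=15,  q_0=15·0+1=1
…
a_4=14:  p_4=14·108+77=1589,  q_4=14·7+5=103
…
a_6=2:  p_6=2·1697+1589=4983,  q_6=2·110+103=323
a_7=2:  p_7=2·4983+1697=11663,  q_7=2·323+110=756
→ (11663, 756).  Check: 11663²=136025569, 238·756²=136025568, difference 1.
(x_2, y_2) = (11663·11663 + 238·756·756, 11663·756 + 756·11663) = (272051137, 17634456)
(x_3, y_3) = (11663·272051137 + 238·756·17634456, 11663·17634456 + 756·272051137) = (6345864809999, 411341319900)
(x_4, y_4) = (11663·6345864809999 + 238·756·411341319900, 11663·411341319900 + 756·6345864809999) = (148023642285985537, 9594947610352944)
(x_5, y_5) = (11663·148023642285985537 + 238·756·9594947610352944, 11663·9594947610352944 + 756·148023642285985537) = (3452799473617033826063, 223811747547751451844)

11663 756
272051137 17634456
6345864809999 411341319900
148023642285985537 9594947610352944
3452799473617033826063 223811747547751451844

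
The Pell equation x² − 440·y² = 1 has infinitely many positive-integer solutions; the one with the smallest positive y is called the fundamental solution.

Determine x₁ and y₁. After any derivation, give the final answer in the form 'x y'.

21 1

√440 → a₀=20, period (1,40); ℓ=2 even so k=1
k=0  a_k=20  p_k/q_k = 20/1
k=1  a_k=1  p_k/q_k = 21/1
(x₁, y₁) = (21, 1);  21² − 440·1² = 1 ✓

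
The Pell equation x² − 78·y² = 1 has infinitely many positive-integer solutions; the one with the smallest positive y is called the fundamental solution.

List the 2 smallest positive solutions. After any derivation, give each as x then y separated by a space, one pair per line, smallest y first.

53 6
5617 636

[8; 1,4,1,16] for √78; ℓ=4 ⇒ convergent index 3
k=0  a_k=8  p_k/q_k = 8/1
k=1  a_k=1  p_k/q_k = 9/1
k=2  a_k=4  p_k/q_k = 44/5
k=3  a_k=1  p_k/q_k = 53/6
(x₁, y₁) = (53, 6);  53² − 78·6² = 1 ✓
k=2:  x_2 = 53·53+78·6·6 = 5617,  y_2 = 53·6+6·53 = 636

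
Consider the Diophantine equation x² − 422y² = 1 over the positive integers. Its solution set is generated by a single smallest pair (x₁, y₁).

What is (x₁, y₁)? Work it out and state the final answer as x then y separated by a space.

[20; 1,1,5,2,1,…,1,1,40] for √422; ℓ=14 ⇒ convergent index 13
step 0: (20, 1)  from 20·(1,0) + (0,1)
step 1: (21, 1)  from 1·(20,1) + (1,0)
…
step 3: (226, 11)  from 5·(41,2) + (21,1)
step 4: (493, 24)  from 2·(226,11) + (41,2)
…
step 6: (2650, 129)  from 3·(719,35) + (493,24)
step 7: (53719, 2615)  from 20·(2650,129) + (719,35)
…
step 9: (217526, 10589)  from 1·(163807,7974) + (53719,2615)
step 10: (598859, 29152)  from 2·(217526,10589) + (163807,7974)
…
step 12: (3810680, 185501)  from 1·(3211821,156349) + (598859,29152)
step 13: (7022501, 341850)  from 1·(3810680,185501) + (3211821,156349)
→ (7022501, 341850).  Check: 7022501²=49315520295001, 422·341850²=49315520295000, difference 1.

7022501 341850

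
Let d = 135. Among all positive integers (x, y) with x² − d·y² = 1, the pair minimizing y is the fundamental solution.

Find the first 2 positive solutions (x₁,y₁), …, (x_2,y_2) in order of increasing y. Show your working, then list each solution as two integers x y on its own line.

244 21
119071 10248

[11; 1,1,1,1,1,1,1,22] for √135; ℓ=8 ⇒ convergent index 7
i=0: a=11 ⇒ p=11, q=1
…
i=2: a=1 ⇒ p=23, q=2
i=3: a=1 ⇒ p=35, q=3
…
i=5: a=1 ⇒ p=93, q=8
i=6: a=1 ⇒ p=151, q=13
i=7: a=1 ⇒ p=244, q=21
→ (244, 21).  Check: 244²=59536, 135·21²=59535, difference 1.
k=2:  x_2 = 244·244+135·21·21 = 119071,  y_2 = 244·21+21·244 = 10248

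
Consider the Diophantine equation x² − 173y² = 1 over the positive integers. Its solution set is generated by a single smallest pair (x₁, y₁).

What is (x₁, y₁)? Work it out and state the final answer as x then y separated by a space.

2499849 190060

[13; 6,1,1,6,26] for √173; ℓ=5 ⇒ convergent index 9
a_0=13:  p_0=13·1+0=13,  q_0=13·0+1=1
a_1=6:  p_1=6·13+1=79,  q_1=6·1+0=6
a_2=1:  p_2=1·79+13=92,  q_2=1·6+1=7
…
a_4=6:  p_4=6·171+92=1118,  q_4=6·13+7=85
…
a_6=6:  p_6=6·29239+1118=176552,  q_6=6·2223+85=13423
…
a_8=1:  p_8=1·205791+176552=382343,  q_8=1·15646+13423=29069
a_9=6:  p_9=6·382343+205791=2499849,  q_9=6·29069+15646=190060
→ (2499849, 190060).  Check: 2499849²=6249245022801, 173·190060²=6249245022800, difference 1.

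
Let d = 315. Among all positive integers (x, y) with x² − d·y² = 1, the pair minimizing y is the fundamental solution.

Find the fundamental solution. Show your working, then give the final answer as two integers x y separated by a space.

71 4

d=315: √d = [17; 1,2,1,34] (ℓ=4, even), read p_3/q_3
k=0  a_k=17  p_k/q_k = 17/1
k=1  a_k=1  p_k/q_k = 18/1
k=2  a_k=2  p_k/q_k = 53/3
k=3  a_k=1  p_k/q_k = 71/4
(x₁, y₁) = (71, 4);  71² − 315·4² = 1 ✓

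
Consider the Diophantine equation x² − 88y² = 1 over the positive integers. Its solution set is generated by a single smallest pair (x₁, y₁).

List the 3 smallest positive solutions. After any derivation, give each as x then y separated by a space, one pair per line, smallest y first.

d=88: √d = [9; 2,1,1,1,2,18] (ℓ=6, even), read p_5/q_5
i=0: a=9 ⇒ p=9, q=1
i=1: a=2 ⇒ p=19, q=2
i=2: a=1 ⇒ p=28, q=3
i=3: a=1 ⇒ p=47, q=5
i=4: a=1 ⇒ p=75, q=8
i=5: a=2 ⇒ p=197, q=21
→ (197, 21).  Check: 197²=38809, 88·21²=38808, difference 1.
(197+21√88)^2 = 77617 + 8274√88
(197+21√88)^3 = 30580901 + 3259935√88

197 21
77617 8274
30580901 3259935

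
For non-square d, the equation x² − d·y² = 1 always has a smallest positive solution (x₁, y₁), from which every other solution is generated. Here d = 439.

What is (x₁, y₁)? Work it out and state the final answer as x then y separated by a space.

440 21

d=439: √d = [20; 1,19,1,40] (ℓ=4, even), read p_3/q_3
step 0: (20, 1)  from 20·(1,0) + (0,1)
…
step 2: (419, 20)  from 19·(21,1) + (20,1)
step 3: (440, 21)  from 1·(419,20) + (21,1)
→ (440, 21).  Check: 440²=193600, 439·21²=193599, difference 1.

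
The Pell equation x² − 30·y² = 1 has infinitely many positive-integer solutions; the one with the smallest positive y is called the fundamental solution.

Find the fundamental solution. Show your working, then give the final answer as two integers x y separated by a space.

[5; 2,10] for √30; ℓ=2 ⇒ convergent index 1
a_0=5:  p_0=5·1+0=5,  q_0=5·0+1=1
a_1=2:  p_1=2·5+1=11,  q_1=2·1+0=2
→ (11, 2).  Check: 11²=121, 30·2²=120, difference 1.

11 2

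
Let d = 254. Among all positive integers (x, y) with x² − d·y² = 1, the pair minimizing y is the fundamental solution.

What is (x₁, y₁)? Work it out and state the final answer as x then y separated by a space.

√254 → a₀=15, period (1,14,1,30); ℓ=4 even so k=3
step 0: (15, 1)  from 15·(1,0) + (0,1)
…
step 2: (239, 15)  from 14·(16,1) + (15,1)
step 3: (255, 16)  from 1·(239,15) + (16,1)
→ (255, 16).  Check: 255²=65025, 254·16²=65024, difference 1.

255 16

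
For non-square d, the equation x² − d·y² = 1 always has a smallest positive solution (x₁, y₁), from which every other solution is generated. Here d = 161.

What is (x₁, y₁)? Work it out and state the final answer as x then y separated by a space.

√161 = [12; 1,2,4,1,2,1,4,2,1,24, …], period ℓ=10 (even) → k=9
a_0=12:  p_0=12·1+0=12,  q_0=12·0+1=1
…
a_2=2:  p_2=2·13+12=38,  q_2=2·1+1=3
a_3=4:  p_3=4·38+13=165,  q_3=4·3+1=13
…
a_8=2:  p_8=2·3667+774=8108,  q_8=2·289+61=639
a_9=1:  p_9=1·8108+3667=11775,  q_9=1·639+289=928
→ (11775, 928).  Check: 11775²=138650625, 161·928²=138650624, difference 1.

11775 928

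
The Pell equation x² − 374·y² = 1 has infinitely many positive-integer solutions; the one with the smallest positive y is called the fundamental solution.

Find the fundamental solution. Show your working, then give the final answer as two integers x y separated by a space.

3365 174

√374 → a₀=19, period (2,1,18,1,2,38); ℓ=6 even so k=5
step 0: (19, 1)  from 19·(1,0) + (0,1)
step 1: (39, 2)  from 2·(19,1) + (1,0)
step 2: (58, 3)  from 1·(39,2) + (19,1)
step 3: (1083, 56)  from 18·(58,3) + (39,2)
step 4: (1141, 59)  from 1·(1083,56) + (58,3)
step 5: (3365, 174)  from 2·(1141,59) + (1083,56)
→ (3365, 174).  Check: 3365²=11323225, 374·174²=11323224, difference 1.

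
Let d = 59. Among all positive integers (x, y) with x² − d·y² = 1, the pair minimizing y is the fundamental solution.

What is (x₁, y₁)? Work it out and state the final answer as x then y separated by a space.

530 69

[7; 1,2,7,2,1,14] for √59; ℓ=6 ⇒ convergent index 5
a_0=7:  p_0=7·1+0=7,  q_0=7·0+1=1
…
a_2=2:  p_2=2·8+7=23,  q_2=2·1+1=3
a_3=7:  p_3=7·23+8=169,  q_3=7·3+1=22
a_4=2:  p_4=2·169+23=361,  q_4=2·22+3=47
a_5=1:  p_5=1·361+169=530,  q_5=1·47+22=69
fundamental: x₁=530, y₁=69  (since 280900 − 59·4761 = 1)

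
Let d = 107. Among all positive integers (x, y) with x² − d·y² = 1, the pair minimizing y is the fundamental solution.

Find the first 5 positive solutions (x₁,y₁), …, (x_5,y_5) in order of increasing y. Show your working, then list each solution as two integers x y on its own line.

d=107: √d = [10; 2,1,9,1,2,20] (ℓ=6, even), read p_5/q_5
a_0=10:  p_0=10·1+0=10,  q_0=10·0+1=1
…
a_3=9:  p_3=9·31+21=300,  q_3=9·3+2=29
a_4=1:  p_4=1·300+31=331,  q_4=1·29+3=32
a_5=2:  p_5=2·331+300=962,  q_5=2·32+29=93
fundamental: x₁=962, y₁=93  (since 925444 − 107·8649 = 1)
n=2: (962,93)∘(962,93) = (962·962+107·93·93, 962·93+93·962) = (1850887,178932)
n=3: (1850887,178932)∘(962,93) = (962·1850887+107·93·178932, 962·178932+93·1850887) = (3561105626,344265075)
n=4: (3561105626,344265075)∘(962,93) = (962·3561105626+107·93·344265075, 962·344265075+93·3561105626) = (6851565373537,662365825368)
n=5: (6851565373537,662365825368)∘(962,93) = (962·6851565373537+107·93·662365825368, 962·662365825368+93·6851565373537) = (13182408217579562,1274391503742957)

962 93
1850887 178932
3561105626 344265075
6851565373537 662365825368
13182408217579562 1274391503742957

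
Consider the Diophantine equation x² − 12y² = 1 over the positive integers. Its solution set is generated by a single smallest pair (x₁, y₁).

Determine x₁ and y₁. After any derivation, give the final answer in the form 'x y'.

7 2

√12 → a₀=3, period (2,6); ℓ=2 even so k=1
a_0=3:  p_0=3·1+0=3,  q_0=3·0+1=1
a_1=2:  p_1=2·3+1=7,  q_1=2·1+0=2
(x₁, y₁) = (7, 2);  7² − 12·2² = 1 ✓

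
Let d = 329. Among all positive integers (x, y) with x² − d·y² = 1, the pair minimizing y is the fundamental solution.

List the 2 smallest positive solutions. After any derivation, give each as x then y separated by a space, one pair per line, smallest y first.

2376415 131016
11294696504449 622696775280

[18; 7,4,2,1,1,4,1,1,2,4,7,36] for √329; ℓ=12 ⇒ convergent index 11
a_0=18:  p_0=18·1+0=18,  q_0=18·0+1=1
…
a_2=4:  p_2=4·127+18=526,  q_2=4·7+1=29
a_3=2:  p_3=2·526+127=1179,  q_3=2·29+7=65
…
a_6=4:  p_6=4·2884+1705=13241,  q_6=4·159+94=730
a_7=1:  p_7=1·13241+2884=16125,  q_7=1·730+159=889
…
a_9=2:  p_9=2·29366+16125=74857,  q_9=2·1619+889=4127
a_10=4:  p_10=4·74857+29366=328794,  q_10=4·4127+1619=18127
a_11=7:  p_11=7·328794+74857=2376415,  q_11=7·18127+4127=131016
→ (2376415, 131016).  Check: 2376415²=5647348252225, 329·131016²=5647348252224, difference 1.
(x_2, y_2) = (2376415·2376415 + 329·131016·131016, 2376415·131016 + 131016·2376415) = (11294696504449, 622696775280)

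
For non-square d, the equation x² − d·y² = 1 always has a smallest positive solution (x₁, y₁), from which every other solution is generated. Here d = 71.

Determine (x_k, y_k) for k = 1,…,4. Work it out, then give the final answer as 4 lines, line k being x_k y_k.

3480 413
24220799 2874480
168576757560 20006380387
1173294208396801 139244404619040

√71 = [8; 2,2,1,7,1,2,2,16, …], period ℓ=8 (even) → k=7
i=0: a=8 ⇒ p=8, q=1
i=1: a=2 ⇒ p=17, q=2
i=2: a=2 ⇒ p=42, q=5
i=3: a=1 ⇒ p=59, q=7
i=4: a=7 ⇒ p=455, q=54
i=5: a=1 ⇒ p=514, q=61
i=6: a=2 ⇒ p=1483, q=176
i=7: a=2 ⇒ p=3480, q=413
(x₁, y₁) = (3480, 413);  3480² − 71·413² = 1 ✓
k=2:  x_2 = 3480·3480+71·413·413 = 24220799,  y_2 = 3480·413+413·3480 = 2874480
k=3:  x_3 = 3480·24220799+71·413·2874480 = 168576757560,  y_3 = 3480·2874480+413·24220799 = 20006380387
k=4:  x_4 = 3480·168576757560+71·413·20006380387 = 1173294208396801,  y_4 = 3480·20006380387+413·168576757560 = 139244404619040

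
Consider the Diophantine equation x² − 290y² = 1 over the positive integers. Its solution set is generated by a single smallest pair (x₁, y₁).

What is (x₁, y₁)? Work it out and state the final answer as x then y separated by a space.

579 34

d=290: √d = [17; 34] (ℓ=1, odd), read p_1/q_1
k=0  a_k=17  p_k/q_k = 17/1
k=1  a_k=34  p_k/q_k = 579/34
(x₁, y₁) = (579, 34);  579² − 290·34² = 1 ✓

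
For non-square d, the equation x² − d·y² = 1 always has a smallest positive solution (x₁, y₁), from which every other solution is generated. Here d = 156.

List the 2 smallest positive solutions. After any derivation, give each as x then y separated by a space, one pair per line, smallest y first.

√156 → a₀=12, period (2,24); ℓ=2 even so k=1
a_0=12:  p_0=12·1+0=12,  q_0=12·0+1=1
a_1=2:  p_1=2·12+1=25,  q_1=2·1+0=2
→ (25, 2).  Check: 25²=625, 156·2²=624, difference 1.
k=2:  x_2 = 25·25+156·2·2 = 1249,  y_2 = 25·2+2·25 = 100

25 2
1249 100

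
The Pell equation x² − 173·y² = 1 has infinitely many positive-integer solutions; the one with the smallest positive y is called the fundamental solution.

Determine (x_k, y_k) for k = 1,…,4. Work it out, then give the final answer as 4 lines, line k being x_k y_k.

√173 → a₀=13, period (6,1,1,6,26); ℓ=5 odd so k=9
k=0  a_k=13  p_k/q_k = 13/1
k=1  a_k=6  p_k/q_k = 79/6
k=2  a_k=1  p_k/q_k = 92/7
k=3  a_k=1  p_k/q_k = 171/13
k=4  a_k=6  p_k/q_k = 1118/85
k=5  a_k=26  p_k/q_k = 29239/2223
…
k=8  a_k=1  p_k/q_k = 382343/29069
k=9  a_k=6  p_k/q_k = 2499849/190060
→ (2499849, 190060).  Check: 2499849²=6249245022801, 173·190060²=6249245022800, difference 1.
(2499849+190060√173)^2 = 12498490045601 + 950242601880√173
(2499849+190060√173)^3 = 62488675684008728649 + 4750926036134042180√173
(2499849+190060√173)^4 = 312424506839974574118902401 + 23753195401006348176659760√173

2499849 190060
12498490045601 950242601880
62488675684008728649 4750926036134042180
312424506839974574118902401 23753195401006348176659760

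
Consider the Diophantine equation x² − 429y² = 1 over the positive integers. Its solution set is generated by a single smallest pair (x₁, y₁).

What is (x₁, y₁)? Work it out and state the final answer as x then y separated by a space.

1524095 73584

d=429: √d = [20; 1,2,2,9,1,12,1,9,2,2,1,40] (ℓ=12, even), read p_11/q_11
a_0=20:  p_0=20·1+0=20,  q_0=20·0+1=1
a_1=1:  p_1=1·20+1=21,  q_1=1·1+0=1
a_2=2:  p_2=2·21+20=62,  q_2=2·1+1=3
…
a_7=1:  p_7=1·19511+1512=21023,  q_7=1·942+73=1015
a_8=9:  p_8=9·21023+19511=208718,  q_8=9·1015+942=10077
a_9=2:  p_9=2·208718+21023=438459,  q_9=2·10077+1015=21169
a_10=2:  p_10=2·438459+208718=1085636,  q_10=2·21169+10077=52415
a_11=1:  p_11=1·1085636+438459=1524095,  q_11=1·52415+21169=73584
→ (1524095, 73584).  Check: 1524095²=2322865569025, 429·73584²=2322865569024, difference 1.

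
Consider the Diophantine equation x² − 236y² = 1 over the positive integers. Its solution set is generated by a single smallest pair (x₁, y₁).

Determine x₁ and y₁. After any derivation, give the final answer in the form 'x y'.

561799 36570

√236 = [15; 2,1,3,5,1,6,1,5,3,1,2,30, …], period ℓ=12 (even) → k=11
a_0=15:  p_0=15·1+0=15,  q_0=15·0+1=1
a_1=2:  p_1=2·15+1=31,  q_1=2·1+0=2
…
a_3=3:  p_3=3·46+31=169,  q_3=3·3+2=11
a_4=5:  p_4=5·169+46=891,  q_4=5·11+3=58
a_5=1:  p_5=1·891+169=1060,  q_5=1·58+11=69
a_6=6:  p_6=6·1060+891=7251,  q_6=6·69+58=472
…
a_8=5:  p_8=5·8311+7251=48806,  q_8=5·541+472=3177
a_9=3:  p_9=3·48806+8311=154729,  q_9=3·3177+541=10072
a_10=1:  p_10=1·154729+48806=203535,  q_10=1·10072+3177=13249
a_11=2:  p_11=2·203535+154729=561799,  q_11=2·13249+10072=36570
fundamental: x₁=561799, y₁=36570  (since 315618116401 − 236·1337364900 = 1)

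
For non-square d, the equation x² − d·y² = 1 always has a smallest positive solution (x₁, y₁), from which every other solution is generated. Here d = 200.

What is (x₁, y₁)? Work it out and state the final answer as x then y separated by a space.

99 7

[14; 7,28] for √200; ℓ=2 ⇒ convergent index 1
k=0  a_k=14  p_k/q_k = 14/1
k=1  a_k=7  p_k/q_k = 99/7
(x₁, y₁) = (99, 7);  99² − 200·7² = 1 ✓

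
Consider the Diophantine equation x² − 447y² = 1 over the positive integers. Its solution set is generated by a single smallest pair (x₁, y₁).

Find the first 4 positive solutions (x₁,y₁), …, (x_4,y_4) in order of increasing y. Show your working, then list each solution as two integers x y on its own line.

d=447: √d = [21; 7,42] (ℓ=2, even), read p_1/q_1
step 0: (21, 1)  from 21·(1,0) + (0,1)
step 1: (148, 7)  from 7·(21,1) + (1,0)
fundamental: x₁=148, y₁=7  (since 21904 − 447·49 = 1)
n=2: (148,7)∘(148,7) = (148·148+447·7·7, 148·7+7·148) = (43807,2072)
n=3: (43807,2072)∘(148,7) = (148·43807+447·7·2072, 148·2072+7·43807) = (12966724,613305)
n=4: (12966724,613305)∘(148,7) = (148·12966724+447·7·613305, 148·613305+7·12966724) = (3838106497,181536208)

148 7
43807 2072
12966724 613305
3838106497 181536208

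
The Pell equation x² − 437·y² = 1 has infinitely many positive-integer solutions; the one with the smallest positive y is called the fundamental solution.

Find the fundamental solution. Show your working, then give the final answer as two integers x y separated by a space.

√437 = [20; 1,9,2,9,1,40, …], period ℓ=6 (even) → k=5
k=0  a_k=20  p_k/q_k = 20/1
k=1  a_k=1  p_k/q_k = 21/1
…
k=3  a_k=2  p_k/q_k = 439/21
k=4  a_k=9  p_k/q_k = 4160/199
k=5  a_k=1  p_k/q_k = 4599/220
→ (4599, 220).  Check: 4599²=21150801, 437·220²=21150800, difference 1.

4599 220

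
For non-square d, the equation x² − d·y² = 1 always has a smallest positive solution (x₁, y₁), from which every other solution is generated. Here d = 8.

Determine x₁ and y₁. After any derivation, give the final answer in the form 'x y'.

3 1

d=8: √d = [2; 1,4] (ℓ=2, even), read p_1/q_1
step 0: (2, 1)  from 2·(1,0) + (0,1)
step 1: (3, 1)  from 1·(2,1) + (1,0)
fundamental: x₁=3, y₁=1  (since 9 − 8·1 = 1)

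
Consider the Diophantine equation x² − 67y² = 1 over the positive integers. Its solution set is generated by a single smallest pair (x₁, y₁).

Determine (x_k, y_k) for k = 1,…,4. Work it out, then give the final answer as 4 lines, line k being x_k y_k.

48842 5967
4771081927 582880428
466058366908226 56938091722785
45526445508292066657 5561940551265649512

d=67: √d = [8; 5,2,1,1,7,1,1,2,5,16] (ℓ=10, even), read p_9/q_9
a_0=8:  p_0=8·1+0=8,  q_0=8·0+1=1
a_1=5:  p_1=5·8+1=41,  q_1=5·1+0=5
a_2=2:  p_2=2·41+8=90,  q_2=2·5+1=11
…
a_4=1:  p_4=1·131+90=221,  q_4=1·16+11=27
a_5=7:  p_5=7·221+131=1678,  q_5=7·27+16=205
a_6=1:  p_6=1·1678+221=1899,  q_6=1·205+27=232
…
a_8=2:  p_8=2·3577+1899=9053,  q_8=2·437+232=1106
a_9=5:  p_9=5·9053+3577=48842,  q_9=5·1106+437=5967
(x₁, y₁) = (48842, 5967);  48842² − 67·5967² = 1 ✓
(48842+5967√67)^2 = 4771081927 + 582880428√67
(48842+5967√67)^3 = 466058366908226 + 56938091722785√67
(48842+5967√67)^4 = 45526445508292066657 + 5561940551265649512√67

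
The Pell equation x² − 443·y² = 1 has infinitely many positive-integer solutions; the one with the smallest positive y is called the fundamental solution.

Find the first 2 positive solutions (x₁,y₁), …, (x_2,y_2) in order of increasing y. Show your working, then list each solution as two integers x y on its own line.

[21; 21,42] for √443; ℓ=2 ⇒ convergent index 1
i=0: a=21 ⇒ p=21, q=1
i=1: a=21 ⇒ p=442, q=21
→ (442, 21).  Check: 442²=195364, 443·21²=195363, difference 1.
k=2:  x_2 = 442·442+443·21·21 = 390727,  y_2 = 442·21+21·442 = 18564

442 21
390727 18564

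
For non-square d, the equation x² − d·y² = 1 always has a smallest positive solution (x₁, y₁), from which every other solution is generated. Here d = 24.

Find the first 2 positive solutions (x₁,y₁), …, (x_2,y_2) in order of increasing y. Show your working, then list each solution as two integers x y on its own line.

[4; 1,8] for √24; ℓ=2 ⇒ convergent index 1
i=0: a=4 ⇒ p=4, q=1
i=1: a=1 ⇒ p=5, q=1
(x₁, y₁) = (5, 1);  5² − 24·1² = 1 ✓
k=2:  x_2 = 5·5+24·1·1 = 49,  y_2 = 5·1+1·5 = 10

5 1
49 10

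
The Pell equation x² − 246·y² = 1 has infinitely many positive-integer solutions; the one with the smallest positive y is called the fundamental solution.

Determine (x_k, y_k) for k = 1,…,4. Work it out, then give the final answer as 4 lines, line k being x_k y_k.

88805 5662
15772656049 1005627820
2801381440774085 178609557104538
497553357680112580801 31722843436331366360

d=246: √d = [15; 1,2,5,1,14,1,5,2,1,30] (ℓ=10, even), read p_9/q_9
k=0  a_k=15  p_k/q_k = 15/1
k=1  a_k=1  p_k/q_k = 16/1
k=2  a_k=2  p_k/q_k = 47/3
k=3  a_k=5  p_k/q_k = 251/16
…
k=6  a_k=1  p_k/q_k = 4721/301
k=7  a_k=5  p_k/q_k = 28028/1787
k=8  a_k=2  p_k/q_k = 60777/3875
k=9  a_k=1  p_k/q_k = 88805/5662
(x₁, y₁) = (88805, 5662);  88805² − 246·5662² = 1 ✓
(88805+5662√246)^2 = 15772656049 + 1005627820√246
(88805+5662√246)^3 = 2801381440774085 + 178609557104538√246
(88805+5662√246)^4 = 497553357680112580801 + 31722843436331366360√246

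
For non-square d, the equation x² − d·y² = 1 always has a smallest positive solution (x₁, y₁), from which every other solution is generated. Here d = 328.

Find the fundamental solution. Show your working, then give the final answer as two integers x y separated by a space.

163 9

√328 → a₀=18, period (9,36); ℓ=2 even so k=1
k=0  a_k=18  p_k/q_k = 18/1
k=1  a_k=9  p_k/q_k = 163/9
→ (163, 9).  Check: 163²=26569, 328·9²=26568, difference 1.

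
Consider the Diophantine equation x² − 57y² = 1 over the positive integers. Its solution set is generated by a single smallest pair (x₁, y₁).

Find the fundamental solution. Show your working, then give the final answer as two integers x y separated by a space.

151 20

√57 → a₀=7, period (1,1,4,1,1,14); ℓ=6 even so k=5
i=0: a=7 ⇒ p=7, q=1
…
i=3: a=4 ⇒ p=68, q=9
i=4: a=1 ⇒ p=83, q=11
i=5: a=1 ⇒ p=151, q=20
→ (151, 20).  Check: 151²=22801, 57·20²=22800, difference 1.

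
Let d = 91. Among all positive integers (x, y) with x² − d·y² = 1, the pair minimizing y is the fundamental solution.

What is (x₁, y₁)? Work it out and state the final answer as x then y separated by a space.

1574 165

[9; 1,1,5,1,5,1,1,18] for √91; ℓ=8 ⇒ convergent index 7
k=0  a_k=9  p_k/q_k = 9/1
k=1  a_k=1  p_k/q_k = 10/1
…
k=3  a_k=5  p_k/q_k = 105/11
k=4  a_k=1  p_k/q_k = 124/13
…
k=6  a_k=1  p_k/q_k = 849/89
k=7  a_k=1  p_k/q_k = 1574/165
→ (1574, 165).  Check: 1574²=2477476, 91·165²=2477475, difference 1.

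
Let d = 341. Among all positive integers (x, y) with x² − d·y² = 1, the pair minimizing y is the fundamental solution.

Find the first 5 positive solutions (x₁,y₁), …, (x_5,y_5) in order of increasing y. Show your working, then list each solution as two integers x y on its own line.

10626551 575460
225847172311201 12230310076920
4799952989541519968951 259932027556408030380
102013890481930631287980124801 5524361894723138392975161840
2168111619829296063734843424848413751 117409826833463862093989641643997300

d=341: √d = [18; 2,6,1,8,2,…,6,2,36] (ℓ=14, even), read p_13/q_13
a_0=18:  p_0=18·1+0=18,  q_0=18·0+1=1
…
a_2=6:  p_2=6·37+18=240,  q_2=6·2+1=13
a_3=1:  p_3=1·240+37=277,  q_3=1·13+2=15
…
a_6=1:  p_6=1·5189+2456=7645,  q_6=1·281+133=414
…
a_8=1:  p_8=1·20479+7645=28124,  q_8=1·1109+414=1523
…
a_12=6:  p_12=6·718667+641940=4953942,  q_12=6·38918+34763=268271
a_13=2:  p_13=2·4953942+718667=10626551,  q_13=2·268271+38918=575460
fundamental: x₁=10626551, y₁=575460  (since 112923586155601 − 341·331154211600 = 1)
(10626551+575460√341)^2 = 225847172311201 + 12230310076920√341
(10626551+575460√341)^3 = 4799952989541519968951 + 259932027556408030380√341
(10626551+575460√341)^4 = 102013890481930631287980124801 + 5524361894723138392975161840√341
(10626551+575460√341)^5 = 2168111619829296063734843424848413751 + 117409826833463862093989641643997300√341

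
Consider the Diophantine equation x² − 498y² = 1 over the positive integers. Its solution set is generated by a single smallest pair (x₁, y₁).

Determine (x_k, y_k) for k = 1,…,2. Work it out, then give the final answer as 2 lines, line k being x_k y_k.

179777 8056
64639539457 2896567024

√498 = [22; 3,6,22,6,3,44, …], period ℓ=6 (even) → k=5
i=0: a=22 ⇒ p=22, q=1
i=1: a=3 ⇒ p=67, q=3
…
i=4: a=6 ⇒ p=56794, q=2545
i=5: a=3 ⇒ p=179777, q=8056
→ (179777, 8056).  Check: 179777²=32319769729, 498·8056²=32319769728, difference 1.
(x_2, y_2) = (179777·179777 + 498·8056·8056, 179777·8056 + 8056·179777) = (64639539457, 2896567024)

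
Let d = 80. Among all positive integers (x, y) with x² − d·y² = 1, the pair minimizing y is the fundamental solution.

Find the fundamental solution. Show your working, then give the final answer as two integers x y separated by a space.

d=80: √d = [8; 1,16] (ℓ=2, even), read p_1/q_1
step 0: (8, 1)  from 8·(1,0) + (0,1)
step 1: (9, 1)  from 1·(8,1) + (1,0)
(x₁, y₁) = (9, 1);  9² − 80·1² = 1 ✓

9 1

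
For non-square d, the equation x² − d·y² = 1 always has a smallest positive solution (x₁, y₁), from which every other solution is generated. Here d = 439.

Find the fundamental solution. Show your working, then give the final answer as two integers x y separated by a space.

d=439: √d = [20; 1,19,1,40] (ℓ=4, even), read p_3/q_3
a_0=20:  p_0=20·1+0=20,  q_0=20·0+1=1
…
a_2=19:  p_2=19·21+20=419,  q_2=19·1+1=20
a_3=1:  p_3=1·419+21=440,  q_3=1·20+1=21
(x₁, y₁) = (440, 21);  440² − 439·21² = 1 ✓

440 21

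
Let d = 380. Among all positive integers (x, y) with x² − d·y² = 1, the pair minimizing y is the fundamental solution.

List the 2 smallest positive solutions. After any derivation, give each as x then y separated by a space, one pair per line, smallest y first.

d=380: √d = [19; 2,38] (ℓ=2, even), read p_1/q_1
k=0  a_k=19  p_k/q_k = 19/1
k=1  a_k=2  p_k/q_k = 39/2
fundamental: x₁=39, y₁=2  (since 1521 − 380·4 = 1)
k=2:  x_2 = 39·39+380·2·2 = 3041,  y_2 = 39·2+2·39 = 156

39 2
3041 156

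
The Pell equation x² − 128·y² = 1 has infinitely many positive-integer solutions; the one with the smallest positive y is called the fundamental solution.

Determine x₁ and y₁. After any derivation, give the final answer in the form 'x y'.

577 51

[11; 3,5,3,22] for √128; ℓ=4 ⇒ convergent index 3
k=0  a_k=11  p_k/q_k = 11/1
k=1  a_k=3  p_k/q_k = 34/3
k=2  a_k=5  p_k/q_k = 181/16
k=3  a_k=3  p_k/q_k = 577/51
fundamental: x₁=577, y₁=51  (since 332929 − 128·2601 = 1)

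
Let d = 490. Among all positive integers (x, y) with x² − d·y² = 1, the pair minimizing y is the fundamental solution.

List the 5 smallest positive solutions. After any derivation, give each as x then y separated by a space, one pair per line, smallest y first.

1039681 46968
2161873163521 97663474416
4495316905044313921 203077717488555624
9347391150304592810234881 422272088792340335957472
19436609957075163398170578312001 878056535095215307939712337240

√490 → a₀=22, period (7,2,1,4,4,4,1,2,7,44); ℓ=10 even so k=9
i=0: a=22 ⇒ p=22, q=1
i=1: a=7 ⇒ p=155, q=7
…
i=3: a=1 ⇒ p=487, q=22
…
i=5: a=4 ⇒ p=9607, q=434
i=6: a=4 ⇒ p=40708, q=1839
…
i=8: a=2 ⇒ p=141338, q=6385
i=9: a=7 ⇒ p=1039681, q=46968
fundamental: x₁=1039681, y₁=46968  (since 1080936581761 − 490·2205993024 = 1)
(1039681+46968√490)^2 = 2161873163521 + 97663474416√490
(1039681+46968√490)^3 = 4495316905044313921 + 203077717488555624√490
(1039681+46968√490)^4 = 9347391150304592810234881 + 422272088792340335957472√490
(1039681+46968√490)^5 = 19436609957075163398170578312001 + 878056535095215307939712337240√490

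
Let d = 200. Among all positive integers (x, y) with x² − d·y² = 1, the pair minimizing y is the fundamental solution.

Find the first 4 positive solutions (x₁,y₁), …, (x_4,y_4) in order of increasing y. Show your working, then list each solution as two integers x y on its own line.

99 7
19601 1386
3880899 274421
768398401 54333972

d=200: √d = [14; 7,28] (ℓ=2, even), read p_1/q_1
i=0: a=14 ⇒ p=14, q=1
i=1: a=7 ⇒ p=99, q=7
(x₁, y₁) = (99, 7);  99² − 200·7² = 1 ✓
n=2: (99,7)∘(99,7) = (99·99+200·7·7, 99·7+7·99) = (19601,1386)
n=3: (19601,1386)∘(99,7) = (99·19601+200·7·1386, 99·1386+7·19601) = (3880899,274421)
n=4: (3880899,274421)∘(99,7) = (99·3880899+200·7·274421, 99·274421+7·3880899) = (768398401,54333972)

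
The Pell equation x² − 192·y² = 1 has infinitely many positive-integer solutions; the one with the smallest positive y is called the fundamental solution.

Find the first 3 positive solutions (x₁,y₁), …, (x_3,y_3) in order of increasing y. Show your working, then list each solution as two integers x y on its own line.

d=192: √d = [13; 1,5,1,26] (ℓ=4, even), read p_3/q_3
i=0: a=13 ⇒ p=13, q=1
i=1: a=1 ⇒ p=14, q=1
i=2: a=5 ⇒ p=83, q=6
i=3: a=1 ⇒ p=97, q=7
(x₁, y₁) = (97, 7);  97² − 192·7² = 1 ✓
(x_2, y_2) = (97·97 + 192·7·7, 97·7 + 7·97) = (18817, 1358)
(x_3, y_3) = (97·18817 + 192·7·1358, 97·1358 + 7·18817) = (3650401, 263445)

97 7
18817 1358
3650401 263445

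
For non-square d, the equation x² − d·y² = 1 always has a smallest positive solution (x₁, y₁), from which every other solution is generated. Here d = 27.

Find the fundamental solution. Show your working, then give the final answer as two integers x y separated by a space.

√27 = [5; 5,10, …], period ℓ=2 (even) → k=1
k=0  a_k=5  p_k/q_k = 5/1
k=1  a_k=5  p_k/q_k = 26/5
fundamental: x₁=26, y₁=5  (since 676 − 27·25 = 1)

26 5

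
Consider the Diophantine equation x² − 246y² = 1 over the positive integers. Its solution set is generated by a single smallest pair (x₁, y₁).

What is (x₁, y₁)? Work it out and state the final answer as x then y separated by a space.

d=246: √d = [15; 1,2,5,1,14,1,5,2,1,30] (ℓ=10, even), read p_9/q_9
a_0=15:  p_0=15·1+0=15,  q_0=15·0+1=1
…
a_8=2:  p_8=2·28028+4721=60777,  q_8=2·1787+301=3875
a_9=1:  p_9=1·60777+28028=88805,  q_9=1·3875+1787=5662
(x₁, y₁) = (88805, 5662);  88805² − 246·5662² = 1 ✓

88805 5662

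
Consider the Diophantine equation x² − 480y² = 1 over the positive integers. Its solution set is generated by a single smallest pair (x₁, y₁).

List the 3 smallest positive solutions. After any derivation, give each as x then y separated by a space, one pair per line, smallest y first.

241 11
116161 5302
55989361 2555553

√480 → a₀=21, period (1,9,1,42); ℓ=4 even so k=3
step 0: (21, 1)  from 21·(1,0) + (0,1)
step 1: (22, 1)  from 1·(21,1) + (1,0)
step 2: (219, 10)  from 9·(22,1) + (21,1)
step 3: (241, 11)  from 1·(219,10) + (22,1)
(x₁, y₁) = (241, 11);  241² − 480·11² = 1 ✓
n=2: (241,11)∘(241,11) = (241·241+480·11·11, 241·11+11·241) = (116161,5302)
n=3: (116161,5302)∘(241,11) = (241·116161+480·11·5302, 241·5302+11·116161) = (55989361,2555553)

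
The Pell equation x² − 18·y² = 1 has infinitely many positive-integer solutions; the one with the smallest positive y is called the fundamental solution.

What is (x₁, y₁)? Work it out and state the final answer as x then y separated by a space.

17 4

√18 → a₀=4, period (4,8); ℓ=2 even so k=1
step 0: (4, 1)  from 4·(1,0) + (0,1)
step 1: (17, 4)  from 4·(4,1) + (1,0)
fundamental: x₁=17, y₁=4  (since 289 − 18·16 = 1)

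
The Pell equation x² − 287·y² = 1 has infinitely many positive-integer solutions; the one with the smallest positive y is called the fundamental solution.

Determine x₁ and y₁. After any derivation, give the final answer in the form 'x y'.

d=287: √d = [16; 1,15,1,32] (ℓ=4, even), read p_3/q_3
k=0  a_k=16  p_k/q_k = 16/1
k=1  a_k=1  p_k/q_k = 17/1
k=2  a_k=15  p_k/q_k = 271/16
k=3  a_k=1  p_k/q_k = 288/17
fundamental: x₁=288, y₁=17  (since 82944 − 287·289 = 1)

288 17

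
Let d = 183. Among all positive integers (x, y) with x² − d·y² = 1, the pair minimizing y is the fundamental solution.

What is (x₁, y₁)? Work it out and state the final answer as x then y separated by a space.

d=183: √d = [13; 1,1,8,1,1,26] (ℓ=6, even), read p_5/q_5
k=0  a_k=13  p_k/q_k = 13/1
k=1  a_k=1  p_k/q_k = 14/1
…
k=3  a_k=8  p_k/q_k = 230/17
k=4  a_k=1  p_k/q_k = 257/19
k=5  a_k=1  p_k/q_k = 487/36
→ (487, 36).  Check: 487²=237169, 183·36²=237168, difference 1.

487 36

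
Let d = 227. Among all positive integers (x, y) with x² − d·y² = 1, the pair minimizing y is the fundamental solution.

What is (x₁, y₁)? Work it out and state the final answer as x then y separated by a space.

√227 = [15; 15,30, …], period ℓ=2 (even) → k=1
i=0: a=15 ⇒ p=15, q=1
i=1: a=15 ⇒ p=226, q=15
→ (226, 15).  Check: 226²=51076, 227·15²=51075, difference 1.

226 15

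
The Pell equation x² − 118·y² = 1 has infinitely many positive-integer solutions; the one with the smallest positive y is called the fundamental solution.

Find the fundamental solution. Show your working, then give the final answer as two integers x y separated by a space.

306917 28254

√118 = [10; 1,6,3,2,10,2,3,6,1,20, …], period ℓ=10 (even) → k=9
k=0  a_k=10  p_k/q_k = 10/1
…
k=2  a_k=6  p_k/q_k = 76/7
k=3  a_k=3  p_k/q_k = 239/22
k=4  a_k=2  p_k/q_k = 554/51
k=5  a_k=10  p_k/q_k = 5779/532
k=6  a_k=2  p_k/q_k = 12112/1115
k=7  a_k=3  p_k/q_k = 42115/3877
k=8  a_k=6  p_k/q_k = 264802/24377
k=9  a_k=1  p_k/q_k = 306917/28254
(x₁, y₁) = (306917, 28254);  306917² − 118·28254² = 1 ✓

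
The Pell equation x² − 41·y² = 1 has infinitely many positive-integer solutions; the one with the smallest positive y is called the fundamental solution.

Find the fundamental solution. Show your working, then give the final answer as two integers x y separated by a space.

d=41: √d = [6; 2,2,12] (ℓ=3, odd), read p_5/q_5
step 0: (6, 1)  from 6·(1,0) + (0,1)
step 1: (13, 2)  from 2·(6,1) + (1,0)
step 2: (32, 5)  from 2·(13,2) + (6,1)
…
step 4: (826, 129)  from 2·(397,62) + (32,5)
step 5: (2049, 320)  from 2·(826,129) + (397,62)
fundamental: x₁=2049, y₁=320  (since 4198401 − 41·102400 = 1)

2049 320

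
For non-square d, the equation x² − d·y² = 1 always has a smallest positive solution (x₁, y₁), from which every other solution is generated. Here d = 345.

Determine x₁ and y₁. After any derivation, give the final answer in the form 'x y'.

6761 364

√345 = [18; 1,1,2,1,6,1,2,1,1,36, …], period ℓ=10 (even) → k=9
a_0=18:  p_0=18·1+0=18,  q_0=18·0+1=1
…
a_2=1:  p_2=1·19+18=37,  q_2=1·1+1=2
a_3=2:  p_3=2·37+19=93,  q_3=2·2+1=5
a_4=1:  p_4=1·93+37=130,  q_4=1·5+2=7
a_5=6:  p_5=6·130+93=873,  q_5=6·7+5=47
…
a_8=1:  p_8=1·2879+1003=3882,  q_8=1·155+54=209
a_9=1:  p_9=1·3882+2879=6761,  q_9=1·209+155=364
fundamental: x₁=6761, y₁=364  (since 45711121 − 345·132496 = 1)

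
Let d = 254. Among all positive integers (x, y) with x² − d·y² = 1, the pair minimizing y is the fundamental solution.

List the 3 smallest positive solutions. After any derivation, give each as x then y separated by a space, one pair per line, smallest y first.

√254 = [15; 1,14,1,30, …], period ℓ=4 (even) → k=3
i=0: a=15 ⇒ p=15, q=1
i=1: a=1 ⇒ p=16, q=1
i=2: a=14 ⇒ p=239, q=15
i=3: a=1 ⇒ p=255, q=16
(x₁, y₁) = (255, 16);  255² − 254·16² = 1 ✓
(x_2, y_2) = (255·255 + 254·16·16, 255·16 + 16·255) = (130049, 8160)
(x_3, y_3) = (255·130049 + 254·16·8160, 255·8160 + 16·130049) = (66324735, 4161584)

255 16
130049 8160
66324735 4161584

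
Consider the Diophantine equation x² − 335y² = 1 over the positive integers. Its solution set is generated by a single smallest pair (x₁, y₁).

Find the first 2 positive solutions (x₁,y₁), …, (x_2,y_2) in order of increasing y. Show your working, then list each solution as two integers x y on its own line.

604 33
729631 39864

√335 = [18; 3,3,3,36, …], period ℓ=4 (even) → k=3
i=0: a=18 ⇒ p=18, q=1
i=1: a=3 ⇒ p=55, q=3
i=2: a=3 ⇒ p=183, q=10
i=3: a=3 ⇒ p=604, q=33
(x₁, y₁) = (604, 33);  604² − 335·33² = 1 ✓
n=2: (604,33)∘(604,33) = (604·604+335·33·33, 604·33+33·604) = (729631,39864)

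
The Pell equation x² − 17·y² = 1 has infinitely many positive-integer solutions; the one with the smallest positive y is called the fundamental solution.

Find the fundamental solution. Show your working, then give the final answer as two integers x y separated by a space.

√17 = [4; 8, …], period ℓ=1 (odd) → k=1
step 0: (4, 1)  from 4·(1,0) + (0,1)
step 1: (33, 8)  from 8·(4,1) + (1,0)
→ (33, 8).  Check: 33²=1089, 17·8²=1088, difference 1.

33 8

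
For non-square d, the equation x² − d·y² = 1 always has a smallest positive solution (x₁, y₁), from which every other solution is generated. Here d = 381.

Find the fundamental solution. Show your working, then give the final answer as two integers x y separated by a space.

√381 = [19; 1,1,12,1,1,38, …], period ℓ=6 (even) → k=5
a_0=19:  p_0=19·1+0=19,  q_0=19·0+1=1
a_1=1:  p_1=1·19+1=20,  q_1=1·1+0=1
a_2=1:  p_2=1·20+19=39,  q_2=1·1+1=2
a_3=12:  p_3=12·39+20=488,  q_3=12·2+1=25
a_4=1:  p_4=1·488+39=527,  q_4=1·25+2=27
a_5=1:  p_5=1·527+488=1015,  q_5=1·27+25=52
(x₁, y₁) = (1015, 52);  1015² − 381·52² = 1 ✓

1015 52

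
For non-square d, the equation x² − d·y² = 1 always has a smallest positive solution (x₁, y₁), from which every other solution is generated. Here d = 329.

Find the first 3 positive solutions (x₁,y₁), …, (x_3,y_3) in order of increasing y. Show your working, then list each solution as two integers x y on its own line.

2376415 131016
11294696504449 622696775280
53681772387237964255 2959571914453911384

√329 = [18; 7,4,2,1,1,4,1,1,2,4,7,36, …], period ℓ=12 (even) → k=11
step 0: (18, 1)  from 18·(1,0) + (0,1)
…
step 2: (526, 29)  from 4·(127,7) + (18,1)
…
step 5: (2884, 159)  from 1·(1705,94) + (1179,65)
…
step 8: (29366, 1619)  from 1·(16125,889) + (13241,730)
…
step 10: (328794, 18127)  from 4·(74857,4127) + (29366,1619)
step 11: (2376415, 131016)  from 7·(328794,18127) + (74857,4127)
(x₁, y₁) = (2376415, 131016);  2376415² − 329·131016² = 1 ✓
n=2: (2376415,131016)∘(2376415,131016) = (2376415·2376415+329·131016·131016, 2376415·131016+131016·2376415) = (11294696504449,622696775280)
n=3: (11294696504449,622696775280)∘(2376415,131016) = (2376415·11294696504449+329·131016·622696775280, 2376415·622696775280+131016·11294696504449) = (53681772387237964255,2959571914453911384)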